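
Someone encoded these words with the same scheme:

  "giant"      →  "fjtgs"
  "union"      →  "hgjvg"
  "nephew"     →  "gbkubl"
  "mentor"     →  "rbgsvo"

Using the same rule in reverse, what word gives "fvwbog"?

g(6)→f(5) and i(8)→j(9) fit y≡15x+19 (mod 26); the inverse of 15 mod 26 is 7. Each letter's alphabet position (a=0..z=25) is mapped through 15·x+19 mod 26 — an affine cipher.
Decoding fvwbog: f(5)→7·(5−19)≡6=g; v(21)→7·(21−19)≡14=o; w(22)→7·(22−19)≡21=v; b(1)→7·(1−19)≡4=e; o(14)→7·(14−19)≡17=r; g(6)→7·(6−19)≡13=n (all mod 26).

govern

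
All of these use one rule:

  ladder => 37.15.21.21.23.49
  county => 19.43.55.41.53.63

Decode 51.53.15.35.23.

stake

With a=1..z=26, the number is 2·pos + 13.
Undoing it on 51.53.15.35.23: 51→(51−13)÷2=19=s, 53→(53−13)÷2=20=t, 15→(15−13)÷2=1=a, 35→(35−13)÷2=11=k, 23→(23−13)÷2=5=e.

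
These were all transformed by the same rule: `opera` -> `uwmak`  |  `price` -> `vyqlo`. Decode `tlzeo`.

In opera: o→u is +6, p→w is +7, e→m is +8, r→a is +9 — the shift increases by 1 each position. Letter i (0-indexed) is shifted by i+6, so successive shifts are 6, 7, 8, ….
Reversing it on tlzeo: t−6=n, l−7=e, z−8=r, e−9=v, o−10=e.

nerve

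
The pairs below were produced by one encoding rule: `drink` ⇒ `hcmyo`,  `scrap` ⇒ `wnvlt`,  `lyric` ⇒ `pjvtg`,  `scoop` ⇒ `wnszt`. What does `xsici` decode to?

there

It's a Vigenère-style cipher with numeric key [4,11]: position i shifts by key[i mod 2].
Decoding xsici: x−4=t, s−11=h, i−4=e, c−11=r, i−4=e.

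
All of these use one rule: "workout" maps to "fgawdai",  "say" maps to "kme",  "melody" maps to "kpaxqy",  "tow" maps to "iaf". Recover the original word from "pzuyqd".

The output letters match the input read backwards, each shifted +12: workout reversed is tuokrow. Read the word backwards and shift each letter +12.
Undoing it on pzuyqd: shift back: p−12=d, z−12=n, u−12=i, y−12=m, q−12=e, d−12=r → dnimer; then reverse → remind.

remind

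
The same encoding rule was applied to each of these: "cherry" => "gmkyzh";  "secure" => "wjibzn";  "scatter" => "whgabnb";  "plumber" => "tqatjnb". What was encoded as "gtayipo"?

In cherry: c→g is +4, h→m is +5, e→k is +6, r→y is +7 — the shift increases by 1 each position. Each letter shifts forward by (position + 4), i.e. 4, 5, 6, … — the shift grows by one for each successive letter.
Reversing it on gtayipo: g−4=c, t−5=o, a−6=u, y−7=r, i−8=a, p−9=g, o−10=e.

courage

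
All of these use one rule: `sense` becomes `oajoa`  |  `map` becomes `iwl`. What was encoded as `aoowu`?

Compare letters: s→o is +22, e→a is +22, n→j is +22 — a constant shift. It's a constant shift of +22 (ROT22).
Reversing it on aoowu: a−22=e, o−22=s, o−22=s, w−22=a, u−22=y.

essay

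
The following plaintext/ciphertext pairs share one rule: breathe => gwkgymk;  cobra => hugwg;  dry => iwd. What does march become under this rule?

The shift depends on letter class: consonant b→g is +5, but vowel e→k is +6. Vowels shift forward by 6 and consonants shift forward by 5.
For march: m(cons)+5=r, a(vowel)+6=g, r(cons)+5=w, c(cons)+5=h, h(cons)+5=m.

rgwhm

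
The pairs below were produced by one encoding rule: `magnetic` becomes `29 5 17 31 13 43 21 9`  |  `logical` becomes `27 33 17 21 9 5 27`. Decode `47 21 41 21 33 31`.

m(#13)→29 and a(#1)→5: differences scale by 2, so n = 2·pos + 3. The formula is n = 2×(alphabet index, a=1) + 3.
Decoding 47 21 41 21 33 31: 47→(47−3)÷2=22=v, 21→(21−3)÷2=9=i, 41→(41−3)÷2=19=s, 21→(21−3)÷2=9=i, 33→(33−3)÷2=15=o, 31→(31−3)÷2=14=n.

vision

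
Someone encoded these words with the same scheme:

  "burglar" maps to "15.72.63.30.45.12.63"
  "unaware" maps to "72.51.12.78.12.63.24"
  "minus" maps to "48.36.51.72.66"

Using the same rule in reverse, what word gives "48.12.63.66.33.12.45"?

b(#2)→15 and u(#21)→72: differences scale by 3, so n = 3·pos + 9. With a=1..z=26, the number is 3·pos + 9.
Undoing it on 48.12.63.66.33.12.45: 48→(48−9)÷3=13=m, 12→(12−9)÷3=1=a, 63→(63−9)÷3=18=r, 66→(66−9)÷3=19=s, 33→(33−9)÷3=8=h, 12→(12−9)÷3=1=a, 45→(45−9)÷3=12=l.

marshal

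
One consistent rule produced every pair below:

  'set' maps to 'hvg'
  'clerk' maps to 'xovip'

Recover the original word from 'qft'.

jug

Each pair mirrors across the alphabet (s↔h, e↔v, t↔g): positions sum to 25. This is the alphabet-reversal cipher (Atbash): a becomes z, b becomes y, etc.
Decoding qft: q↔j, f↔u, t↔g.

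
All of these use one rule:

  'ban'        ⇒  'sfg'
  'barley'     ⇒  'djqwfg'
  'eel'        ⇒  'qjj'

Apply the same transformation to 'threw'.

The output letters match the input read backwards, each shifted +5: ban reversed is nab. Read the word backwards and shift each letter +5.
On threw: reverse → werht; then shift: w+5=b, e+5=j, r+5=w, h+5=m, t+5=y.

bjwmy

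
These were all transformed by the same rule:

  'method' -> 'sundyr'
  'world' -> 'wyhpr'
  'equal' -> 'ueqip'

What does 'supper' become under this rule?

kqbbuh

m(12)→s(18) and e(4)→u(20) fit y≡3x+8 (mod 26); the inverse of 3 mod 26 is 9. This is an affine cipher: with a=0,…,z=25, each position x becomes (3x+8) mod 26.
Applying it to supper: s(18)→3·18+8≡10=k; u(20)→3·20+8≡16=q; p(15)→3·15+8≡1=b; p(15)→3·15+8≡1=b; e(4)→3·4+8≡20=u; r(17)→3·17+8≡7=h (all mod 26).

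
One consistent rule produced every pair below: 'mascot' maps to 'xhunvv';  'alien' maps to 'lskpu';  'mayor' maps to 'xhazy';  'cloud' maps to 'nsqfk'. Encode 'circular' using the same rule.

Shifts by position in mascot: pos 0: m→x (+11), pos 1: a→h (+7), pos 2: s→u (+2), pos 3: c→n (+11), pos 4: o→v (+7), pos 5: t→v (+2) — repeating every 3. A repeating key of period 3 is used — shifts +11, +7, +2 over and over.
Applying it to circular: c+11=n, i+7=p, r+2=t, c+11=n, u+7=b, l+2=n, a+11=l, r+7=y.

nptnbnly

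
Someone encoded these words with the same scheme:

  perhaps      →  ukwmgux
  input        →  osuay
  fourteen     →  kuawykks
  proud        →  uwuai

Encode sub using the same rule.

The shift depends on letter class: consonant p→u is +5, but vowel e→k is +6. Two shifts are in play — +6 for a/e/i/o/u, +5 for every other letter.
On sub: s(cons)+5=x, u(vowel)+6=a, b(cons)+5=g.

xag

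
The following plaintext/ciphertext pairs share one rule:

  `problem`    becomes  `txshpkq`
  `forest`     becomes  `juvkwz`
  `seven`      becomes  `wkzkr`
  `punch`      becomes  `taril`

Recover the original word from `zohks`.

video

Shifts by position in problem: pos 0: p→t (+4), pos 1: r→x (+6), pos 2: o→s (+4), pos 3: b→h (+6) — repeating every 2. It's a Vigenère-style cipher with numeric key [4,6]: position i shifts by key[i mod 2].
Reversing it on zohks: z−4=v, o−6=i, h−4=d, k−6=e, s−4=o.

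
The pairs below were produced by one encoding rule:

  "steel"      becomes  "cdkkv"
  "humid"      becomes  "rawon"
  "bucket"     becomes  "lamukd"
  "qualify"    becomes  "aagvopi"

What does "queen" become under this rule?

aakkx

The rule splits by letter class: vowels +6, consonants +10.
On queen: q(cons)+10=a, u(vowel)+6=a, e(vowel)+6=k, e(vowel)+6=k, n(cons)+10=x.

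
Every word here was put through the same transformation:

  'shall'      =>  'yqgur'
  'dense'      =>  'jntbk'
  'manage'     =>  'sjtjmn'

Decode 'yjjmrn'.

Shifts by position in shall: pos 0: s→y (+6), pos 1: h→q (+9), pos 2: a→g (+6), pos 3: l→u (+9) — repeating every 2. The shifts repeat in a cycle of length 2: positions 0,1,… shift by +6, +9, then the pattern repeats.
Reversing it on yjjmrn: y−6=s, j−9=a, j−6=d, m−9=d, r−6=l, n−9=e.

saddle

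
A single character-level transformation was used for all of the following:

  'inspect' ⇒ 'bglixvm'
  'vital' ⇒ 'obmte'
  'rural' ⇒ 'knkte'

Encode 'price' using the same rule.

ikbvx

Compare letters: i→b is +19, n→g is +19, s→l is +19 — a constant shift. This is a Caesar cipher with shift 19.
On price: p+19=i, r+19=k, i+19=b, c+19=v, e+19=x.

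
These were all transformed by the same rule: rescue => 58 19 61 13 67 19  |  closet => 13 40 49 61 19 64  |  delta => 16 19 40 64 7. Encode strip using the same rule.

61 64 58 31 52

With a=1..z=26, the number is 3·pos + 4.
For strip: s=19→61, t=20→64, r=18→58, i=9→31, p=16→52.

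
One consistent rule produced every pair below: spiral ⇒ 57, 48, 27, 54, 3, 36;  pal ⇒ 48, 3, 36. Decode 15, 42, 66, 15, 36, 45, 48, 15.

s(#19)→57 and p(#16)→48: differences scale by 3, so n = 3·pos + 0. The formula is n = 3×(alphabet index, a=1).
Reversing it on 15, 42, 66, 15, 36, 45, 48, 15: 15→(15−0)÷3=5=e, 42→(42−0)÷3=14=n, 66→(66−0)÷3=22=v, 15→(15−0)÷3=5=e, 36→(36−0)÷3=12=l, 45→(45−0)÷3=15=o, 48→(48−0)÷3=16=p, 15→(15−0)÷3=5=e.

envelope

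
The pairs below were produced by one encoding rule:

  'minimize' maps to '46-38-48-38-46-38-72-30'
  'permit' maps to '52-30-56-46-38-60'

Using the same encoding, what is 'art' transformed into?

22-56-60

The formula is n = 2×(alphabet index, a=1) + 20.
On art: a=1→22, r=18→56, t=20→60.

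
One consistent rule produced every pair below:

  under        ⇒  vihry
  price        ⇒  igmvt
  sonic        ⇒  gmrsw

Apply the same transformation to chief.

The output letters match the input read backwards, each shifted +4: under reversed is rednu. Read the word backwards and shift each letter +4.
On chief: reverse → feihc; then shift: f+4=j, e+4=i, i+4=m, h+4=l, c+4=g.

jimlg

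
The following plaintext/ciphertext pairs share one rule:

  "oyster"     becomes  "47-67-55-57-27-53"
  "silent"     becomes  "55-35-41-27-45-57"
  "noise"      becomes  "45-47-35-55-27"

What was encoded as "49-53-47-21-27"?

o(#15)→47 and y(#25)→67: differences scale by 2, so n = 2·pos + 17. Each letter becomes 2×(its alphabet position, a=1..z=26) + 17.
Reversing it on 49-53-47-21-27: 49→(49−17)÷2=16=p, 53→(53−17)÷2=18=r, 47→(47−17)÷2=15=o, 21→(21−17)÷2=2=b, 27→(27−17)÷2=5=e.

probe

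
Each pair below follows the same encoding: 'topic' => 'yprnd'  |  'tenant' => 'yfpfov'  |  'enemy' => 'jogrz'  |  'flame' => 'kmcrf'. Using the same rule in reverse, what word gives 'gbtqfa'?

barley

Shifts by position in topic: pos 0: t→y (+5), pos 1: o→p (+1), pos 2: p→r (+2), pos 3: i→n (+5), pos 4: c→d (+1) — repeating every 3. The shifts repeat in a cycle of length 3: positions 0,1,… shift by +5, +1, +2, then the pattern repeats.
Reversing it on gbtqfa: g−5=b, b−1=a, t−2=r, q−5=l, f−1=e, a−2=y.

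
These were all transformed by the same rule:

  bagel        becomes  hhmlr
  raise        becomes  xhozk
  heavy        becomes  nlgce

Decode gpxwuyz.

Shifts by position in bagel: pos 0: b→h (+6), pos 1: a→h (+7), pos 2: g→m (+6), pos 3: e→l (+7) — repeating every 2. The shifts repeat in a cycle of length 2: positions 0,1,… shift by +6, +7, then the pattern repeats.
Decoding gpxwuyz: g−6=a, p−7=i, x−6=r, w−7=p, u−6=o, y−7=r, z−6=t.

airport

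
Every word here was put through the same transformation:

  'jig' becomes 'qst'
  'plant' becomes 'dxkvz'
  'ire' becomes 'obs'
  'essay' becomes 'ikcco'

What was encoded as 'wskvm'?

claim

The output letters match the input read backwards, each shifted +10: jig reversed is gij. Read the word backwards and shift each letter +10.
Reversing it on wskvm: shift back: w−10=m, s−10=i, k−10=a, v−10=l, m−10=c → mialc; then reverse → claim.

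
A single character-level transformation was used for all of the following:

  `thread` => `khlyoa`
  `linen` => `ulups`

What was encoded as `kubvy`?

Read the word backwards and shift each letter +7.
Decoding kubvy: shift back: k−7=d, u−7=n, b−7=u, v−7=o, y−7=r → dnuor; then reverse → round.

round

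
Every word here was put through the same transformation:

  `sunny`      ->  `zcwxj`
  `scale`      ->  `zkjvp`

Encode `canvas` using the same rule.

jiwfle

In sunny: s→z is +7, u→c is +8, n→w is +9, n→x is +10 — the shift increases by 1 each position. The shift increases by 1 at each position, starting from +7: 7, 8, 9, ….
Applying it to canvas: c+7=j, a+8=i, n+9=w, v+10=f, a+11=l, s+12=e.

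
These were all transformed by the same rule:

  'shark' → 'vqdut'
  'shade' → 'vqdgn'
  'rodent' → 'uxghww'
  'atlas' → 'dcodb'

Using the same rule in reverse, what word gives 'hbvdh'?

The shifts repeat in a cycle of length 3: positions 0,1,… shift by +3, +9, +3, then the pattern repeats.
Undoing it on hbvdh: h−3=e, b−9=s, v−3=s, d−3=a, h−9=y.

essay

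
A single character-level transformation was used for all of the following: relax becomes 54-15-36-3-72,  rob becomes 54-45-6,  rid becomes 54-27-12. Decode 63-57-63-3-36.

usual

Each letter becomes 3×(its alphabet position, a=1..z=26).
Reversing it on 63-57-63-3-36: 63→(63−0)÷3=21=u, 57→(57−0)÷3=19=s, 63→(63−0)÷3=21=u, 3→(3−0)÷3=1=a, 36→(36−0)÷3=12=l.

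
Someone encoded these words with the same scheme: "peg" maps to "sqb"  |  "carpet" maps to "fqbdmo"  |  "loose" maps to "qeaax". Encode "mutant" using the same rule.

Read the word backwards and shift each letter +12.
For mutant: reverse → tnatum; then shift: t+12=f, n+12=z, a+12=m, t+12=f, u+12=g, m+12=y.

fzmfgy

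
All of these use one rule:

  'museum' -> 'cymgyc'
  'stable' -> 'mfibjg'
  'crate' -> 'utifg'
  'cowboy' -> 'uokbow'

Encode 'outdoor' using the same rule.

oyfnoot

m(12)→c(2) and u(20)→y(24) fit y≡19x+8 (mod 26); the inverse of 19 mod 26 is 11. This is an affine cipher: with a=0,…,z=25, each position x becomes (19x+8) mod 26.
Applying it to outdoor: o(14)→19·14+8≡14=o; u(20)→19·20+8≡24=y; t(19)→19·19+8≡5=f; d(3)→19·3+8≡13=n; o(14)→19·14+8≡14=o; o(14)→19·14+8≡14=o; r(17)→19·17+8≡19=t (all mod 26).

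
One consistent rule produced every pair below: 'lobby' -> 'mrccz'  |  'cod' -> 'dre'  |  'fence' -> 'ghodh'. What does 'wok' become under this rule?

xrl

The shift depends on letter class: consonant l→m is +1, but vowel o→r is +3. Two shifts are in play — +3 for a/e/i/o/u, +1 for every other letter.
Applying it to wok: w(cons)+1=x, o(vowel)+3=r, k(cons)+1=l.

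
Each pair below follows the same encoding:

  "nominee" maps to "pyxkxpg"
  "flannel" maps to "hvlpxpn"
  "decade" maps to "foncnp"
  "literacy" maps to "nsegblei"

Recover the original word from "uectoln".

surreal

Shifts by position in nominee: pos 0: n→p (+2), pos 1: o→y (+10), pos 2: m→x (+11), pos 3: i→k (+2), pos 4: n→x (+10), pos 5: e→p (+11) — repeating every 3. The shifts repeat in a cycle of length 3: positions 0,1,… shift by +2, +10, +11, then the pattern repeats.
Reversing it on uectoln: u−2=s, e−10=u, c−11=r, t−2=r, o−10=e, l−11=a, n−2=l.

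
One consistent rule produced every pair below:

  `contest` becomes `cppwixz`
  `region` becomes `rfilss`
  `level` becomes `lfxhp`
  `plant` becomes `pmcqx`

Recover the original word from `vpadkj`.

The shift increases by 1 at each position, starting from +0: 0, 1, 2, ….
Reversing it on vpadkj: v−0=v, p−1=o, a−2=y, d−3=a, k−4=g, j−5=e.

voyage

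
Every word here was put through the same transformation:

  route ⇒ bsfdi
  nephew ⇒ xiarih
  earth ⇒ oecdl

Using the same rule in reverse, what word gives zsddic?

A repeating key of period 3 is used — shifts +10, +4, +11 over and over.
Reversing it on zsddic: z−10=p, s−4=o, d−11=s, d−10=t, i−4=e, c−11=r.

poster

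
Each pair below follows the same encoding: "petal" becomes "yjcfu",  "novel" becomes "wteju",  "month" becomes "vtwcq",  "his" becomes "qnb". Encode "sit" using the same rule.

bnc

The shift depends on letter class: consonant p→y is +9, but vowel e→j is +5. The rule splits by letter class: vowels +5, consonants +9.
On sit: s(cons)+9=b, i(vowel)+5=n, t(cons)+9=c.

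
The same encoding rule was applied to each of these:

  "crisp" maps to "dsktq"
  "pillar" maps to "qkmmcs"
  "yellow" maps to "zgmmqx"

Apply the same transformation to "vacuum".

The shift depends on letter class: consonant c→d is +1, but vowel i→k is +2. The rule splits by letter class: vowels +2, consonants +1.
For vacuum: v(cons)+1=w, a(vowel)+2=c, c(cons)+1=d, u(vowel)+2=w, u(vowel)+2=w, m(cons)+1=n.

wcdwwn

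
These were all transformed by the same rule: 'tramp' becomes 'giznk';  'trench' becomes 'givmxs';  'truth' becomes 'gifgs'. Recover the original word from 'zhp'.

Each pair mirrors across the alphabet (t↔g, r↔i, a↔z): positions sum to 25. Letters are reflected about the middle of the alphabet (position → 25−position): Atbash.
Undoing it on zhp: z↔a, h↔s, p↔k.

ask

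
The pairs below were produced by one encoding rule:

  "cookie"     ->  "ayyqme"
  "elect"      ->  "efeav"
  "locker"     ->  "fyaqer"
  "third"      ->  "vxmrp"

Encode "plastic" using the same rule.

nfwgvma

c(2)→a(0) and o(14)→y(24) fit y≡15x+22 (mod 26); the inverse of 15 mod 26 is 7. Treating letters as 0–25, the rule is x ↦ 15x + 22 (mod 26).
For plastic: p(15)→15·15+22≡13=n; l(11)→15·11+22≡5=f; a(0)→15·0+22≡22=w; s(18)→15·18+22≡6=g; t(19)→15·19+22≡21=v; i(8)→15·8+22≡12=m; c(2)→15·2+22≡0=a (all mod 26).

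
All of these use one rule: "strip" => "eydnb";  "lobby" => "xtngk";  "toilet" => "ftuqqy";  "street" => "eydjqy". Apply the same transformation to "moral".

ytdfx

Shifts by position in strip: pos 0: s→e (+12), pos 1: t→y (+5), pos 2: r→d (+12), pos 3: i→n (+5) — repeating every 2. A repeating key of period 2 is used — shifts +12, +5 over and over.
Applying it to moral: m+12=y, o+5=t, r+12=d, a+5=f, l+12=x.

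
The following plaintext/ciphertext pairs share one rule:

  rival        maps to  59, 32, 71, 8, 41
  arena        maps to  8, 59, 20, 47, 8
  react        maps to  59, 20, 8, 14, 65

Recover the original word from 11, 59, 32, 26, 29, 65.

Each letter becomes 3×(its alphabet position, a=1..z=26) + 5.
Decoding 11, 59, 32, 26, 29, 65: 11→(11−5)÷3=2=b, 59→(59−5)÷3=18=r, 32→(32−5)÷3=9=i, 26→(26−5)÷3=7=g, 29→(29−5)÷3=8=h, 65→(65−5)÷3=20=t.

bright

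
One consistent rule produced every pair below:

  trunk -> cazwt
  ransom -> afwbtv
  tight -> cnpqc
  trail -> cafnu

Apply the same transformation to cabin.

The rule splits by letter class: vowels +5, consonants +9.
Applying it to cabin: c(cons)+9=l, a(vowel)+5=f, b(cons)+9=k, i(vowel)+5=n, n(cons)+9=w.

lfknw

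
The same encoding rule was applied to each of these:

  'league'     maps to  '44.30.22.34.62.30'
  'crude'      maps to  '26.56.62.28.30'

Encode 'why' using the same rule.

l(#12)→44 and e(#5)→30: differences scale by 2, so n = 2·pos + 20. With a=1..z=26, the number is 2·pos + 20.
Applying it to why: w=23→66, h=8→36, y=25→70.

66.36.70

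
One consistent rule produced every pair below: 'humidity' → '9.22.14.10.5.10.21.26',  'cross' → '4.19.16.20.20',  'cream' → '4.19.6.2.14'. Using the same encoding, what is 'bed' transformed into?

3.6.5

Letters become their 1-based position plus 1 (so a→2, b→3, …).
For bed: b=2→3, e=5→6, d=4→5.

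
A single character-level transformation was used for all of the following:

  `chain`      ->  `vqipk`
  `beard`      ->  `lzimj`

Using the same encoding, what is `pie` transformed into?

mqx

The output letters match the input read backwards, each shifted +8: chain reversed is niahc. Two steps: reverse the string, then apply a Caesar shift of +8.
Applying it to pie: reverse → eip; then shift: e+8=m, i+8=q, p+8=x.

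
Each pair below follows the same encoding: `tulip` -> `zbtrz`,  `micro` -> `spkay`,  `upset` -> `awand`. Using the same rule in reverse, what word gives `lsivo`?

In tulip: t→z is +6, u→b is +7, l→t is +8, i→r is +9 — the shift increases by 1 each position. Letter i (0-indexed) is shifted by i+6, so successive shifts are 6, 7, 8, ….
Decoding lsivo: l−6=f, s−7=l, i−8=a, v−9=m, o−10=e.

flame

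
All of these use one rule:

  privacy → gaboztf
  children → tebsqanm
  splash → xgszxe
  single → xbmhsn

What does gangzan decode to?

p(15)→g(6) and r(17)→a(0) fit y≡23x+25 (mod 26); the inverse of 23 mod 26 is 17. Each letter's alphabet position (a=0..z=25) is mapped through 23·x+25 mod 26 — an affine cipher.
Reversing it on gangzan: g(6)→17·(6−25)≡15=p; a(0)→17·(0−25)≡17=r; n(13)→17·(13−25)≡4=e; g(6)→17·(6−25)≡15=p; z(25)→17·(25−25)≡0=a; a(0)→17·(0−25)≡17=r; n(13)→17·(13−25)≡4=e (all mod 26).

prepare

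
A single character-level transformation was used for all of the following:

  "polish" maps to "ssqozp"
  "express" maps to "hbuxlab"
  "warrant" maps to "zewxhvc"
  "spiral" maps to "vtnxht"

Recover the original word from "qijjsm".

Letter i (0-indexed) is shifted by i+3, so successive shifts are 3, 4, 5, ….
Undoing it on qijjsm: q−3=n, i−4=e, j−5=e, j−6=d, s−7=l, m−8=e.

needle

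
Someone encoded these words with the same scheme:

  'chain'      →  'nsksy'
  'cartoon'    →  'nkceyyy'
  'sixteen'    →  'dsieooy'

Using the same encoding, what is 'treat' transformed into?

The shift depends on letter class: consonant c→n is +11, but vowel a→k is +10. The rule splits by letter class: vowels +10, consonants +11.
For treat: t(cons)+11=e, r(cons)+11=c, e(vowel)+10=o, a(vowel)+10=k, t(cons)+11=e.

ecoke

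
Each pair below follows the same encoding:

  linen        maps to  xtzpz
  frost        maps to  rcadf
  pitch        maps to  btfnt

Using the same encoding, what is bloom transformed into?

Shifts by position in linen: pos 0: l→x (+12), pos 1: i→t (+11), pos 2: n→z (+12), pos 3: e→p (+11) — repeating every 2. A repeating key of period 2 is used — shifts +12, +11 over and over.
For bloom: b+12=n, l+11=w, o+12=a, o+11=z, m+12=y.

nwazy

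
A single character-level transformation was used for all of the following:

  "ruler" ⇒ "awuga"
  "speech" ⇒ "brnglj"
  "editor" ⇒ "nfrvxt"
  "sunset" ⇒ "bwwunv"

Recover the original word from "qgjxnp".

heaven

The shifts repeat in a cycle of length 2: positions 0,1,… shift by +9, +2, then the pattern repeats.
Undoing it on qgjxnp: q−9=h, g−2=e, j−9=a, x−2=v, n−9=e, p−2=n.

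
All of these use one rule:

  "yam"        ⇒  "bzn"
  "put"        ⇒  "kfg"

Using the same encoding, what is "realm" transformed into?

ivzon

Each pair mirrors across the alphabet (y↔b, a↔z, m↔n): positions sum to 25. This is the alphabet-reversal cipher (Atbash): a becomes z, b becomes y, etc.
Applying it to realm: r↔i, e↔v, a↔z, l↔o, m↔n.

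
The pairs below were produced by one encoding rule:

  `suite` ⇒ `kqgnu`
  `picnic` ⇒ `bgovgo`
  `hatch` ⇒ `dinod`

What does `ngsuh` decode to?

Each letter's alphabet position (a=0..z=25) is mapped through 3·x+8 mod 26 — an affine cipher.
Reversing it on ngsuh: n(13)→9·(13−8)≡19=t; g(6)→9·(6−8)≡8=i; s(18)→9·(18−8)≡12=m; u(20)→9·(20−8)≡4=e; h(7)→9·(7−8)≡17=r (all mod 26).

timer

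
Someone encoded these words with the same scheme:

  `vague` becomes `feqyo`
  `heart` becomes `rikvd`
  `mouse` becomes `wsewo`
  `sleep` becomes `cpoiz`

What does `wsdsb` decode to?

The shifts repeat in a cycle of length 2: positions 0,1,… shift by +10, +4, then the pattern repeats.
Reversing it on wsdsb: w−10=m, s−4=o, d−10=t, s−4=o, b−10=r.

motor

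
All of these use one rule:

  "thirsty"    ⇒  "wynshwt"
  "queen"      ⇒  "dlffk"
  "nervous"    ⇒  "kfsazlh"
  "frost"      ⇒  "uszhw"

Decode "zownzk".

Treating letters as 0–25, the rule is x ↦ 15x + 23 (mod 26).
Undoing it on zownzk: z(25)→7·(25−23)≡14=o; o(14)→7·(14−23)≡15=p; w(22)→7·(22−23)≡19=t; n(13)→7·(13−23)≡8=i; z(25)→7·(25−23)≡14=o; k(10)→7·(10−23)≡13=n (all mod 26).

option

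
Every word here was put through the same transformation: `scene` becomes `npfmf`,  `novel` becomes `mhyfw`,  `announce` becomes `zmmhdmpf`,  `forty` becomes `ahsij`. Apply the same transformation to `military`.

rlwlizsj

s(18)→n(13) and c(2)→p(15) fit y≡21x+25 (mod 26); the inverse of 21 mod 26 is 5. Each letter's alphabet position (a=0..z=25) is mapped through 21·x+25 mod 26 — an affine cipher.
On military: m(12)→21·12+25≡17=r; i(8)→21·8+25≡11=l; l(11)→21·11+25≡22=w; i(8)→21·8+25≡11=l; t(19)→21·19+25≡8=i; a(0)→21·0+25≡25=z; r(17)→21·17+25≡18=s; y(24)→21·24+25≡9=j (all mod 26).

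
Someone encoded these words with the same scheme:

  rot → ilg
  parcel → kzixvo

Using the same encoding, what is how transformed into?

Each pair mirrors across the alphabet (r↔i, o↔l, t↔g): positions sum to 25. This is the alphabet-reversal cipher (Atbash): a becomes z, b becomes y, etc.
Applying it to how: h↔s, o↔l, w↔d.

sld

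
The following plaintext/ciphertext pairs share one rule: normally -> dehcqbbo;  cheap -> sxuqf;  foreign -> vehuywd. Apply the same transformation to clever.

Compare letters: n→d is +16, o→e is +16, r→h is +16 — a constant shift. Every letter moves 16 places later in the alphabet, wrapping around z→a.
On clever: c+16=s, l+16=b, e+16=u, v+16=l, e+16=u, r+16=h.

sbuluh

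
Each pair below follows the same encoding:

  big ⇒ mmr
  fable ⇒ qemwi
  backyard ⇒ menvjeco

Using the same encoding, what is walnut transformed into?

hewyye

The rule splits by letter class: vowels +4, consonants +11.
Applying it to walnut: w(cons)+11=h, a(vowel)+4=e, l(cons)+11=w, n(cons)+11=y, u(vowel)+4=y, t(cons)+11=e.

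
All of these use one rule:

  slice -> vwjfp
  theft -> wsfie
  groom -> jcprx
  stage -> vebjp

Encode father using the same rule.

ilukps

A repeating key of period 3 is used — shifts +3, +11, +1 over and over.
For father: f+3=i, a+11=l, t+1=u, h+3=k, e+11=p, r+1=s.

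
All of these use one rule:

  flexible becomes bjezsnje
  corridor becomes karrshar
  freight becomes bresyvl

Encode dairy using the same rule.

Each letter's alphabet position (a=0..z=25) is mapped through 23·x+16 mod 26 — an affine cipher.
On dairy: d(3)→23·3+16≡7=h; a(0)→23·0+16≡16=q; i(8)→23·8+16≡18=s; r(17)→23·17+16≡17=r; y(24)→23·24+16≡22=w (all mod 26).

hqsrw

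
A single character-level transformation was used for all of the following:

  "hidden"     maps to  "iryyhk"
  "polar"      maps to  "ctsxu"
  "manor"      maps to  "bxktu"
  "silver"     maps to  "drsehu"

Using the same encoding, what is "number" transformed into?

h(7)→i(8) and i(8)→r(17) fit y≡9x+23 (mod 26); the inverse of 9 mod 26 is 3. Treating letters as 0–25, the rule is x ↦ 9x + 23 (mod 26).
On number: n(13)→9·13+23≡10=k; u(20)→9·20+23≡21=v; m(12)→9·12+23≡1=b; b(1)→9·1+23≡6=g; e(4)→9·4+23≡7=h; r(17)→9·17+23≡20=u (all mod 26).

kvbghu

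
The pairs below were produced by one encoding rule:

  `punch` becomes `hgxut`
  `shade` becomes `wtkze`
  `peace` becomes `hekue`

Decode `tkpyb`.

habit

Treating letters as 0–25, the rule is x ↦ 5x + 10 (mod 26).
Reversing it on tkpyb: t(19)→21·(19−10)≡7=h; k(10)→21·(10−10)≡0=a; p(15)→21·(15−10)≡1=b; y(24)→21·(24−10)≡8=i; b(1)→21·(1−10)≡19=t (all mod 26).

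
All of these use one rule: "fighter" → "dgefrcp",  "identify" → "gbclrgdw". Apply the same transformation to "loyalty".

Compare letters: f→d is +24, i→g is +24, g→e is +24 — a constant shift. Each letter is shifted forward by 24 in the alphabet (a Caesar shift of +24).
On loyalty: l+24=j, o+24=m, y+24=w, a+24=y, l+24=j, t+24=r, y+24=w.

jmwyjrw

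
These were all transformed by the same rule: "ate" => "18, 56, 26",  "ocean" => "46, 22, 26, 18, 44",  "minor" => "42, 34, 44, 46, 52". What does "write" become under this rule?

a(#1)→18 and t(#20)→56: differences scale by 2, so n = 2·pos + 16. With a=1..z=26, the number is 2·pos + 16.
For write: w=23→62, r=18→52, i=9→34, t=20→56, e=5→26.

62, 52, 34, 56, 26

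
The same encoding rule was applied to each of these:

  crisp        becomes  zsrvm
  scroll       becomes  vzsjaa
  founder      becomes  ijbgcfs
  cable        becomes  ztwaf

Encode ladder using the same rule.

atccfs

c(2)→z(25) and r(17)→s(18) fit y≡3x+19 (mod 26); the inverse of 3 mod 26 is 9. This is an affine cipher: with a=0,…,z=25, each position x becomes (3x+19) mod 26.
Applying it to ladder: l(11)→3·11+19≡0=a; a(0)→3·0+19≡19=t; d(3)→3·3+19≡2=c; d(3)→3·3+19≡2=c; e(4)→3·4+19≡5=f; r(17)→3·17+19≡18=s (all mod 26).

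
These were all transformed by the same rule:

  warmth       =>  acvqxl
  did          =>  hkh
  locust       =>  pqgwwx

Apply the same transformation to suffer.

Two shifts are in play — +2 for a/e/i/o/u, +4 for every other letter.
For suffer: s(cons)+4=w, u(vowel)+2=w, f(cons)+4=j, f(cons)+4=j, e(vowel)+2=g, r(cons)+4=v.

wwjjgv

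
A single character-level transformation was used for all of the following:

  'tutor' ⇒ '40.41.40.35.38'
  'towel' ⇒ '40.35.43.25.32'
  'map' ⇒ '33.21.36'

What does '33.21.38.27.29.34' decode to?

t is letter #20 and maps to 40: an offset of 20. Letters become their 1-based position plus 20 (so a→21, b→22, …).
Decoding 33.21.38.27.29.34: 33→(33−20)÷1=13=m, 21→(21−20)÷1=1=a, 38→(38−20)÷1=18=r, 27→(27−20)÷1=7=g, 29→(29−20)÷1=9=i, 34→(34−20)÷1=14=n.

margin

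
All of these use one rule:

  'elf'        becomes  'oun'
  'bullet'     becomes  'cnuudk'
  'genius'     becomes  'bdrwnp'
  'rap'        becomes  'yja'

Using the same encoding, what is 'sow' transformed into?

fxb

The output letters match the input read backwards, each shifted +9: elf reversed is fle. The word is reversed, then every letter is shifted forward by 9.
Applying it to sow: reverse → wos; then shift: w+9=f, o+9=x, s+9=b.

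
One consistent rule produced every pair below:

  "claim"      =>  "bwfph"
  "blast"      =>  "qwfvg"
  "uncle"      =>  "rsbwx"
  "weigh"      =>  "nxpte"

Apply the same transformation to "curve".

brkcx

c(2)→b(1) and l(11)→w(22) fit y≡11x+5 (mod 26); the inverse of 11 mod 26 is 19. Each letter's alphabet position (a=0..z=25) is mapped through 11·x+5 mod 26 — an affine cipher.
For curve: c(2)→11·2+5≡1=b; u(20)→11·20+5≡17=r; r(17)→11·17+5≡10=k; v(21)→11·21+5≡2=c; e(4)→11·4+5≡23=x (all mod 26).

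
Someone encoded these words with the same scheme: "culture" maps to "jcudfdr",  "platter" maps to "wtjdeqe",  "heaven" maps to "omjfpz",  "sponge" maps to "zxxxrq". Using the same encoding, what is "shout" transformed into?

zpxee

In culture: c→j is +7, u→c is +8, l→u is +9, t→d is +10 — the shift increases by 1 each position. Letter i (0-indexed) is shifted by i+7, so successive shifts are 7, 8, 9, ….
On shout: s+7=z, h+8=p, o+9=x, u+10=e, t+11=e.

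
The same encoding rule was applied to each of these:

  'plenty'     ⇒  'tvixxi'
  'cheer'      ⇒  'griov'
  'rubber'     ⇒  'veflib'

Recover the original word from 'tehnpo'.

puddle

Shifts by position in plenty: pos 0: p→t (+4), pos 1: l→v (+10), pos 2: e→i (+4), pos 3: n→x (+10) — repeating every 2. It's a Vigenère-style cipher with numeric key [4,10]: position i shifts by key[i mod 2].
Reversing it on tehnpo: t−4=p, e−10=u, h−4=d, n−10=d, p−4=l, o−10=e.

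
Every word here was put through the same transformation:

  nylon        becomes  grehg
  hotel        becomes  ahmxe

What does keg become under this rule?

Compare letters: n→g is +19, y→r is +19, l→e is +19 — a constant shift. Every letter moves 19 places later in the alphabet, wrapping around z→a.
On keg: k+19=d, e+19=x, g+19=z.

dxz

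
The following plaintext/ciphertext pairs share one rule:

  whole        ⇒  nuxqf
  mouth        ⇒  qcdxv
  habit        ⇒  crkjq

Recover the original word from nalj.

The output letters match the input read backwards, each shifted +9: whole reversed is elohw. The word is reversed, then every letter is shifted forward by 9.
Reversing it on nalj: shift back: n−9=e, a−9=r, l−9=c, j−9=a → erca; then reverse → acre.

acre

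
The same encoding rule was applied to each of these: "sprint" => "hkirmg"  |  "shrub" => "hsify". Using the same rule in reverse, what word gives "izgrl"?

Each pair mirrors across the alphabet (s↔h, p↔k, r↔i): positions sum to 25. Letters are reflected about the middle of the alphabet (position → 25−position): Atbash.
Reversing it on izgrl: i↔r, z↔a, g↔t, r↔i, l↔o.

ratio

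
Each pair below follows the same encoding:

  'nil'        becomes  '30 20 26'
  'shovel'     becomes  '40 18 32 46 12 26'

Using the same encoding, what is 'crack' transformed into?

8 38 4 8 24

Each letter becomes 2×(its alphabet position, a=1..z=26) + 2.
Applying it to crack: c=3→8, r=18→38, a=1→4, c=3→8, k=11→24.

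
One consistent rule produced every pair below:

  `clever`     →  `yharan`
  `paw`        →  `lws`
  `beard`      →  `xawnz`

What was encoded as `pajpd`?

tenth

Compare letters: c→y is +22, l→h is +22, e→a is +22 — a constant shift. This is a Caesar cipher with shift 22.
Decoding pajpd: p−22=t, a−22=e, j−22=n, p−22=t, d−22=h.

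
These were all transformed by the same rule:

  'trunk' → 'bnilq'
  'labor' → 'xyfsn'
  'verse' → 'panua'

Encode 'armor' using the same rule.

ynesn

t(19)→b(1) and r(17)→n(13) fit y≡7x+24 (mod 26); the inverse of 7 mod 26 is 15. Treating letters as 0–25, the rule is x ↦ 7x + 24 (mod 26).
For armor: a(0)→7·0+24≡24=y; r(17)→7·17+24≡13=n; m(12)→7·12+24≡4=e; o(14)→7·14+24≡18=s; r(17)→7·17+24≡13=n (all mod 26).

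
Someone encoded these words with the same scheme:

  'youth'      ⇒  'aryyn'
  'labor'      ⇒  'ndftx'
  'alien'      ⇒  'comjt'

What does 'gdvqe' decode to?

In youth: y→a is +2, o→r is +3, u→y is +4, t→y is +5 — the shift increases by 1 each position. Letter i (0-indexed) is shifted by i+2, so successive shifts are 2, 3, 4, ….
Undoing it on gdvqe: g−2=e, d−3=a, v−4=r, q−5=l, e−6=y.

early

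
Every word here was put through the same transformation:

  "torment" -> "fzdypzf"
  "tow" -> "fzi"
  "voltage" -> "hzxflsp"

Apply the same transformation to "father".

rlftpd

The shift depends on letter class: consonant t→f is +12, but vowel o→z is +11. Vowels shift forward by 11 and consonants shift forward by 12.
On father: f(cons)+12=r, a(vowel)+11=l, t(cons)+12=f, h(cons)+12=t, e(vowel)+11=p, r(cons)+12=d.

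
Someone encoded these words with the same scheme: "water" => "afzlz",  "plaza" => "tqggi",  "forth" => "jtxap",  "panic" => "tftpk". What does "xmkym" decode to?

In water: w→a is +4, a→f is +5, t→z is +6, e→l is +7 — the shift increases by 1 each position. Letter i (0-indexed) is shifted by i+4, so successive shifts are 4, 5, 6, ….
Undoing it on xmkym: x−4=t, m−5=h, k−6=e, y−7=r, m−8=e.

there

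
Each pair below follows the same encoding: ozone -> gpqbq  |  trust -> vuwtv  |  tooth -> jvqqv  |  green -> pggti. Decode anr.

ply

Read the word backwards and shift each letter +2.
Undoing it on anr: shift back: a−2=y, n−2=l, r−2=p → ylp; then reverse → ply.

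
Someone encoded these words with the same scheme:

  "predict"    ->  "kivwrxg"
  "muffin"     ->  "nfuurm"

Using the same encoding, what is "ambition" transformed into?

znyrgrlm

Each pair mirrors across the alphabet (p↔k, r↔i, e↔v): positions sum to 25. Each letter is replaced by its mirror in the alphabet: a↔z, b↔y, c↔x, and so on (the Atbash cipher).
For ambition: a↔z, m↔n, b↔y, i↔r, t↔g, i↔r, o↔l, n↔m.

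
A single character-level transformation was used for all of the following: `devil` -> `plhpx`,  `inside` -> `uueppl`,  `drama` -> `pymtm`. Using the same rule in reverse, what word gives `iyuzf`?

Shifts by position in devil: pos 0: d→p (+12), pos 1: e→l (+7), pos 2: v→h (+12), pos 3: i→p (+7) — repeating every 2. A repeating key of period 2 is used — shifts +12, +7 over and over.
Undoing it on iyuzf: i−12=w, y−7=r, u−12=i, z−7=s, f−12=t.

wrist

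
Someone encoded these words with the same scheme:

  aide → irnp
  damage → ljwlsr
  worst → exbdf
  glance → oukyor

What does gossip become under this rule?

In aide: a→i is +8, i→r is +9, d→n is +10, e→p is +11 — the shift increases by 1 each position. The shift increases by 1 at each position, starting from +8: 8, 9, 10, ….
For gossip: g+8=o, o+9=x, s+10=c, s+11=d, i+12=u, p+13=c.

oxcduc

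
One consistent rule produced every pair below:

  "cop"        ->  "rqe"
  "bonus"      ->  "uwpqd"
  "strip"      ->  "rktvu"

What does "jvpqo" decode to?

The output letters match the input read backwards, each shifted +2: cop reversed is poc. Two steps: reverse the string, then apply a Caesar shift of +2.
Undoing it on jvpqo: shift back: j−2=h, v−2=t, p−2=n, q−2=o, o−2=m → htnom; then reverse → month.

month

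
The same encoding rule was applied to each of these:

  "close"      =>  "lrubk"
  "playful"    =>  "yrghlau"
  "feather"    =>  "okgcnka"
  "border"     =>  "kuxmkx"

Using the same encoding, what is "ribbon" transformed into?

The shifts repeat in a cycle of length 3: positions 0,1,… shift by +9, +6, +6, then the pattern repeats.
On ribbon: r+9=a, i+6=o, b+6=h, b+9=k, o+6=u, n+6=t.

aohkut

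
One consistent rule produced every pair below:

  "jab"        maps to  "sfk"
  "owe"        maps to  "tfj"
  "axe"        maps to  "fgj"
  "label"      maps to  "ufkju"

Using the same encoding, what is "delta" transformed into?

The shift depends on letter class: consonant j→s is +9, but vowel a→f is +5. The rule splits by letter class: vowels +5, consonants +9.
For delta: d(cons)+9=m, e(vowel)+5=j, l(cons)+9=u, t(cons)+9=c, a(vowel)+5=f.

mjucf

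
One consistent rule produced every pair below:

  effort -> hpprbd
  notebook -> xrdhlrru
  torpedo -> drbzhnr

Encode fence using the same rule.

phxmh

The shift depends on letter class: consonant f→p is +10, but vowel e→h is +3. Vowels shift forward by 3 and consonants shift forward by 10.
Applying it to fence: f(cons)+10=p, e(vowel)+3=h, n(cons)+10=x, c(cons)+10=m, e(vowel)+3=h.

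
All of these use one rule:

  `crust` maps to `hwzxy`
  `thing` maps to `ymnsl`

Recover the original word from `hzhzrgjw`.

Compare letters: c→h is +5, r→w is +5, u→z is +5 — a constant shift. Every letter moves 5 places later in the alphabet, wrapping around z→a.
Undoing it on hzhzrgjw: h−5=c, z−5=u, h−5=c, z−5=u, r−5=m, g−5=b, j−5=e, w−5=r.

cucumber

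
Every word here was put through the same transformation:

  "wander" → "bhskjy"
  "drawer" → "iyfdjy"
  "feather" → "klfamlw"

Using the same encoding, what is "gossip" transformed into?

It's a Vigenère-style cipher with numeric key [5,7]: position i shifts by key[i mod 2].
On gossip: g+5=l, o+7=v, s+5=x, s+7=z, i+5=n, p+7=w.

lvxznw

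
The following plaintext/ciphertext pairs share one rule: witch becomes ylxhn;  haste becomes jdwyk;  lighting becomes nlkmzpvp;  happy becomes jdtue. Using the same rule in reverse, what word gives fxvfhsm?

Letter i (0-indexed) is shifted by i+2, so successive shifts are 2, 3, 4, ….
Decoding fxvfhsm: f−2=d, x−3=u, v−4=r, f−5=a, h−6=b, s−7=l, m−8=e.

durable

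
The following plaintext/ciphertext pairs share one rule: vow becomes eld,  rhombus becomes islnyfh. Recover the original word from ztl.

Each pair mirrors across the alphabet (v↔e, o↔l, w↔d): positions sum to 25. Letters are reflected about the middle of the alphabet (position → 25−position): Atbash.
Undoing it on ztl: z↔a, t↔g, l↔o.

ago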